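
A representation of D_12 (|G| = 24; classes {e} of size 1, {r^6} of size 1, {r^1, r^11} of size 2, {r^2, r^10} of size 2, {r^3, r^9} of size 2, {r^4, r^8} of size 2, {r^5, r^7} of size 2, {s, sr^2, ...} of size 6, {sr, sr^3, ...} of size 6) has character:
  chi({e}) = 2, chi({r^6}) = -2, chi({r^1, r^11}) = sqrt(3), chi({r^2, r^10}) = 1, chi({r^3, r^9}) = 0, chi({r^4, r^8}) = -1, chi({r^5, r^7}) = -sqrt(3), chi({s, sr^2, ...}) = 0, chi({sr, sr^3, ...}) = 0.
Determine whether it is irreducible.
Irreducible: <chi, chi> = 1.

Argument: <chi, chi> = (1/|G|) sum_C |C| * |chi(C)|^2 = (1/24)[1*|2|^2 + 1*|-2|^2 + 2*|sqrt(3)|^2 + 2*|1|^2 + 2*|0|^2 + 2*|-1|^2 + 2*|-sqrt(3)|^2 + 6*|0|^2 + 6*|0|^2]
  = (1/24)[(4) + (4) + (6) + (2) + (0) + (2) + (6) + (0) + (0)] = 24/24 = 1.
A character is irreducible iff <chi, chi> = 1, so this representation is irreducible.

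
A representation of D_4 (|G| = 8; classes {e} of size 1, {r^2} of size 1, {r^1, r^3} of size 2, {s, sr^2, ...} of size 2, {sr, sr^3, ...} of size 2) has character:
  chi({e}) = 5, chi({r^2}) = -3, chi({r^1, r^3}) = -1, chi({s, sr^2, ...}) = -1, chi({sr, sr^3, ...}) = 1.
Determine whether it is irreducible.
Not irreducible (reducible): <chi, chi> = 5 > 1.

Working: <chi, chi> = (1/|G|) sum_C |C| * |chi(C)|^2 = (1/8)[1*|5|^2 + 1*|-3|^2 + 2*|-1|^2 + 2*|-1|^2 + 2*|1|^2]
  = (1/8)[(25) + (9) + (2) + (2) + (2)] = 40/8 = 5.
A character is irreducible iff <chi, chi> = 1, so this representation is reducible.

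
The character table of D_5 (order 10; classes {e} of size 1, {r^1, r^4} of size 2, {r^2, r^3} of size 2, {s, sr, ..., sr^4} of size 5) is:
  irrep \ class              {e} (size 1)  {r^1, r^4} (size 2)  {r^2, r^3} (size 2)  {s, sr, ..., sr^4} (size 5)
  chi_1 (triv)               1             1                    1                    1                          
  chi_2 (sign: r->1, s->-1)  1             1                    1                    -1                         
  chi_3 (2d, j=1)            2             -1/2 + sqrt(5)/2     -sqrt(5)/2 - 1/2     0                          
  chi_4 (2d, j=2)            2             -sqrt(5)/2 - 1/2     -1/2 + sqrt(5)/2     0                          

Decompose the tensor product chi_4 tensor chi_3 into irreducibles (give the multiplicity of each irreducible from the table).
chi_4 tensor chi_3 = chi_3 + chi_4 (all other irreducibles have multiplicity 0).

Solution. The character of a tensor product is the pointwise product (chi_4 * chi_3)(C) = chi_4(C) * chi_3(C):
  {e}: (2)*(2), {r^1, r^4}: (-sqrt(5)/2 - 1/2)*(-1/2 + sqrt(5)/2), {r^2, r^3}: (-1/2 + sqrt(5)/2)*(-sqrt(5)/2 - 1/2), {s, sr, ..., sr^4}: (0)*(0)
so (chi_4 * chi_3) takes values
  {e} -> 4, {r^1, r^4} -> -1, {r^2, r^3} -> -1, {s, sr, ..., sr^4} -> 0.
Now take the inner product of this character with each irreducible chi from the table, <chi_4*chi_3, chi> = (1/10) sum_C |C| (chi_4*chi_3)(C) conj(chi(C)):
  <chi_4*chi_3, chi_1> = (1/10)[1*(4)*conj(1) + 2*(-1)*conj(1) + 2*(-1)*conj(1) + 5*(0)*conj(1)]
      = (1/10)[(4) + (-2) + (-2) + (0)] = 0/10 = 0
  <chi_4*chi_3, chi_2> = (1/10)[1*(4)*conj(1) + 2*(-1)*conj(1) + 2*(-1)*conj(1) + 5*(0)*conj(-1)]
      = (1/10)[(4) + (-2) + (-2) + (0)] = 0/10 = 0
  <chi_4*chi_3, chi_3> = (1/10)[1*(4)*conj(2) + 2*(-1)*conj(-1/2 + sqrt(5)/2) + 2*(-1)*conj(-sqrt(5)/2 - 1/2) + 5*(0)*conj(0)]
      = (1/10)[(8) + (1 - sqrt(5)) + (1 + sqrt(5)) + (0)] = 10/10 = 1
  <chi_4*chi_3, chi_4> = (1/10)[1*(4)*conj(2) + 2*(-1)*conj(-sqrt(5)/2 - 1/2) + 2*(-1)*conj(-1/2 + sqrt(5)/2) + 5*(0)*conj(0)]
      = (1/10)[(8) + (1 + sqrt(5)) + (1 - sqrt(5)) + (0)] = 10/10 = 1
Hence the multiplicities are chi_3: 1, chi_4: 1. Dimension check: dim(chi_4)*dim(chi_3) = 2*2 = 4 and sum (mult * dim) = 1*2 + 1*2 = 4.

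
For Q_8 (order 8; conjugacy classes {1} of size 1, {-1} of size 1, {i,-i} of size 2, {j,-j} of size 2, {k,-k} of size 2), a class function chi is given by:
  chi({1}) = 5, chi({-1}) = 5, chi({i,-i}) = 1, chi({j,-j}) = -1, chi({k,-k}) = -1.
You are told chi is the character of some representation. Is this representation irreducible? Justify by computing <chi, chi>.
Not irreducible (reducible): <chi, chi> = 7 > 1.

Explanation: <chi, chi> = (1/|G|) sum_C |C| * |chi(C)|^2 = (1/8)[1*|5|^2 + 1*|5|^2 + 2*|1|^2 + 2*|-1|^2 + 2*|-1|^2]
  = (1/8)[(25) + (25) + (2) + (2) + (2)] = 56/8 = 7.
A character is irreducible iff <chi, chi> = 1, so this representation is reducible.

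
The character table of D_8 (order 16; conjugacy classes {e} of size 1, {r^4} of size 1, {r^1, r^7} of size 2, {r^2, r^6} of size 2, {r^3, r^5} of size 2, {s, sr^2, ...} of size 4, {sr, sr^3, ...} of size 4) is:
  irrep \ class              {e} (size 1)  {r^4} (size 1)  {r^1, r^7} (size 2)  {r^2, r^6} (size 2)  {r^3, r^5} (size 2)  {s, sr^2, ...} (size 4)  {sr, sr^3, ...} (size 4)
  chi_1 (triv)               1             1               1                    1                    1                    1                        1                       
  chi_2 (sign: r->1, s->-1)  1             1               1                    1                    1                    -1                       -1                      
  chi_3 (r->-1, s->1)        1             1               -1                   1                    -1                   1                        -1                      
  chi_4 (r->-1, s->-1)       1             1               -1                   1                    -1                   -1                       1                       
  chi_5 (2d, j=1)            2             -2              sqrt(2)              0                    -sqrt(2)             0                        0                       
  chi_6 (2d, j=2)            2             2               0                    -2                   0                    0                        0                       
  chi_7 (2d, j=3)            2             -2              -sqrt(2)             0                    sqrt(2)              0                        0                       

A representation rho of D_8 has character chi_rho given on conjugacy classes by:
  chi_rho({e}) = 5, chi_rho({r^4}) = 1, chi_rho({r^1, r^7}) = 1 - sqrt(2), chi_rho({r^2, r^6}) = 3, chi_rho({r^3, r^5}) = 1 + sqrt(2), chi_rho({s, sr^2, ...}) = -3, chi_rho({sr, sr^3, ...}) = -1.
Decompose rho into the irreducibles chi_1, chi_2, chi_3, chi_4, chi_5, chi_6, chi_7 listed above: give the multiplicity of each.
Multiplicities: chi_1: 0, chi_2: 2, chi_3: 0, chi_4: 1, chi_5: 0, chi_6: 0, chi_7: 1.

Details: Use <chi_rho, chi> = (1/|G|) sum_C |C| * chi_rho(C) * conj(chi(C)) with |G| = 16 for each irreducible chi in the table:
  <chi_rho, chi_1> = (1/16)[1*(5)*conj(1) + 1*(1)*conj(1) + 2*(1 - sqrt(2))*conj(1) + 2*(3)*conj(1) + 2*(1 + sqrt(2))*conj(1) + 4*(-3)*conj(1) + 4*(-1)*conj(1)]
      = (1/16)[(5) + (1) + (2 - 2*sqrt(2)) + (6) + (2 + 2*sqrt(2)) + (-12) + (-4)] = 0/16 = 0
  <chi_rho, chi_2> = (1/16)[1*(5)*conj(1) + 1*(1)*conj(1) + 2*(1 - sqrt(2))*conj(1) + 2*(3)*conj(1) + 2*(1 + sqrt(2))*conj(1) + 4*(-3)*conj(-1) + 4*(-1)*conj(-1)]
      = (1/16)[(5) + (1) + (2 - 2*sqrt(2)) + (6) + (2 + 2*sqrt(2)) + (12) + (4)] = 32/16 = 2
  <chi_rho, chi_3> = (1/16)[1*(5)*conj(1) + 1*(1)*conj(1) + 2*(1 - sqrt(2))*conj(-1) + 2*(3)*conj(1) + 2*(1 + sqrt(2))*conj(-1) + 4*(-3)*conj(1) + 4*(-1)*conj(-1)]
      = (1/16)[(5) + (1) + (-2 + 2*sqrt(2)) + (6) + (-2*sqrt(2) - 2) + (-12) + (4)] = 0/16 = 0
  <chi_rho, chi_4> = (1/16)[1*(5)*conj(1) + 1*(1)*conj(1) + 2*(1 - sqrt(2))*conj(-1) + 2*(3)*conj(1) + 2*(1 + sqrt(2))*conj(-1) + 4*(-3)*conj(-1) + 4*(-1)*conj(1)]
      = (1/16)[(5) + (1) + (-2 + 2*sqrt(2)) + (6) + (-2*sqrt(2) - 2) + (12) + (-4)] = 16/16 = 1
  <chi_rho, chi_5> = (1/16)[1*(5)*conj(2) + 1*(1)*conj(-2) + 2*(1 - sqrt(2))*conj(sqrt(2)) + 2*(3)*conj(0) + 2*(1 + sqrt(2))*conj(-sqrt(2)) + 4*(-3)*conj(0) + 4*(-1)*conj(0)]
      = (1/16)[(10) + (-2) + (-4 + 2*sqrt(2)) + (0) + (-4 - 2*sqrt(2)) + (0) + (0)] = 0/16 = 0
  <chi_rho, chi_6> = (1/16)[1*(5)*conj(2) + 1*(1)*conj(2) + 2*(1 - sqrt(2))*conj(0) + 2*(3)*conj(-2) + 2*(1 + sqrt(2))*conj(0) + 4*(-3)*conj(0) + 4*(-1)*conj(0)]
      = (1/16)[(10) + (2) + (0) + (-12) + (0) + (0) + (0)] = 0/16 = 0
  <chi_rho, chi_7> = (1/16)[1*(5)*conj(2) + 1*(1)*conj(-2) + 2*(1 - sqrt(2))*conj(-sqrt(2)) + 2*(3)*conj(0) + 2*(1 + sqrt(2))*conj(sqrt(2)) + 4*(-3)*conj(0) + 4*(-1)*conj(0)]
      = (1/16)[(10) + (-2) + (4 - 2*sqrt(2)) + (0) + (2*sqrt(2) + 4) + (0) + (0)] = 16/16 = 1
Dimension check: dim(rho) = sum (mult * dim) = 0*1 + 2*1 + 0*1 + 1*1 + 0*2 + 0*2 + 1*2 = 5 = chi_rho(e) = 5.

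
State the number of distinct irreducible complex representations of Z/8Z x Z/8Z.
64

Justification: The number of irreducible complex representations of a finite group equals its number of conjugacy classes. Z/8Z x Z/8Z is abelian of order 64, so every element is its own conjugacy class: 64 classes, so Z/8Z x Z/8Z (order 64) has exactly 64 irreducible complex representations.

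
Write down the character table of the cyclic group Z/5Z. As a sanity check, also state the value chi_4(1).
Character table of Z/5Z (irreps indexed chi_0,...,chi_4 with chi_k(m) = zeta_5^(k*m), zeta_5 = exp(2*pi*i/5)):
  irrep \ class  {0} (size 1)  {1} (size 1)    {2} (size 1)    {3} (size 1)    {4} (size 1)  
  chi_0          1             1               1               1               1             
  chi_1          1             exp(2*I*pi/5)   exp(4*I*pi/5)   exp(-4*I*pi/5)  exp(-2*I*pi/5)
  chi_2          1             exp(4*I*pi/5)   exp(-2*I*pi/5)  exp(2*I*pi/5)   exp(-4*I*pi/5)
  chi_3          1             exp(-4*I*pi/5)  exp(2*I*pi/5)   exp(-2*I*pi/5)  exp(4*I*pi/5) 
  chi_4          1             exp(-2*I*pi/5)  exp(-4*I*pi/5)  exp(4*I*pi/5)   exp(2*I*pi/5) 

Spot check: chi_4(1) = zeta_5^(4*1) = zeta_5^4 = exp(-2*I*pi/5).

Justification: Z/5Z is abelian, so all 5 irreducible complex representations are 1-dimensional. They are given by chi_k(m) = zeta_5^(k*m) for k = 0,...,4. Row orthogonality: sum_m chi_k(m) conj(chi_l(m)) = 5 * [k = l].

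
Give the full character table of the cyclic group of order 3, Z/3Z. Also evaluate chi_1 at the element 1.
Character table of Z/3Z (irreps indexed chi_0,...,chi_2 with chi_k(m) = zeta_3^(k*m), zeta_3 = exp(2*pi*i/3)):
  irrep \ class  {0} (size 1)  {1} (size 1)    {2} (size 1)  
  chi_0          1             1               1             
  chi_1          1             exp(2*I*pi/3)   exp(-2*I*pi/3)
  chi_2          1             exp(-2*I*pi/3)  exp(2*I*pi/3) 

Spot check: chi_1(1) = zeta_3^(1*1) = zeta_3^1 = exp(2*I*pi/3).

Z/3Z is abelian, so all 3 irreducible complex representations are 1-dimensional. They are given by chi_k(m) = zeta_3^(k*m) for k = 0,...,2. Row orthogonality: sum_m chi_k(m) conj(chi_l(m)) = 3 * [k = l].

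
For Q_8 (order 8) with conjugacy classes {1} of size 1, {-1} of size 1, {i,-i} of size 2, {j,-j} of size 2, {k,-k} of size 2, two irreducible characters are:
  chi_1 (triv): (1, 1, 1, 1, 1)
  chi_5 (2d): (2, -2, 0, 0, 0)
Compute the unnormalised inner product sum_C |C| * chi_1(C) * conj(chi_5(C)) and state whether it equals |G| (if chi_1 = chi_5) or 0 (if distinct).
Sum = 0; so <chi_1, chi_5> = 0 (distinct irreducibles are orthogonal).

Details: Compute term by term over conjugacy classes (|C| * chi_1(C) * conj(chi_5(C))):
  1*(1)*conj(2) + 1*(1)*conj(-2) + 2*(1)*conj(0) + 2*(1)*conj(0) + 2*(1)*conj(0)
  = (2) + (-2) + (0) + (0) + (0)
  = 0.
Dividing by |G| = 8 gives 0/8 = 0, matching the row-orthogonality relation <chi_1, chi_5> = [chi_1 = chi_5].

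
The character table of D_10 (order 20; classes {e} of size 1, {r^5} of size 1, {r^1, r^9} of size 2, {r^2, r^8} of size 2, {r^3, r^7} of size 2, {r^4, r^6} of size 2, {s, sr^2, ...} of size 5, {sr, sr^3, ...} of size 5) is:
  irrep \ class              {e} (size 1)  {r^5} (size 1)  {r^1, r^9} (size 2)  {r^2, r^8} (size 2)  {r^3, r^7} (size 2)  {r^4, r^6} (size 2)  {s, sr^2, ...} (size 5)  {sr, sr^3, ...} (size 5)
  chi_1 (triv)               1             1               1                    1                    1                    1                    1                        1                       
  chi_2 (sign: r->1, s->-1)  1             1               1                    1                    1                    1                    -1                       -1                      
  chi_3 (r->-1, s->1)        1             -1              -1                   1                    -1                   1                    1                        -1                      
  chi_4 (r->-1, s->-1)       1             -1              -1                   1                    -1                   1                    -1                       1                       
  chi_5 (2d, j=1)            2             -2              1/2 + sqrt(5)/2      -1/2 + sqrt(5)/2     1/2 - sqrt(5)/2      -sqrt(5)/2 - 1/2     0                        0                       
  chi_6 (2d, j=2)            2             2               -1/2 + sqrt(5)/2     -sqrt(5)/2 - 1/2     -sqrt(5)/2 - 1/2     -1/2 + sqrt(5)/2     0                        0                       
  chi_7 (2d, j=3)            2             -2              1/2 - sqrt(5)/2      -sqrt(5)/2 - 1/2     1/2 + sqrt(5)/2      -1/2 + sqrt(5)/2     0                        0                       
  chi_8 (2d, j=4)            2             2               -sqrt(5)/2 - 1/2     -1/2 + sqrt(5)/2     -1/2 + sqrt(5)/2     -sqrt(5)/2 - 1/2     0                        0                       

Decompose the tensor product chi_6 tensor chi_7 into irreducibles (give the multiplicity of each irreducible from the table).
chi_6 tensor chi_7 = chi_3 + chi_4 + chi_5 (all other irreducibles have multiplicity 0).

Details: The character of a tensor product is the pointwise product (chi_6 * chi_7)(C) = chi_6(C) * chi_7(C):
  {e}: (2)*(2), {r^5}: (2)*(-2), {r^1, r^9}: (-1/2 + sqrt(5)/2)*(1/2 - sqrt(5)/2), {r^2, r^8}: (-sqrt(5)/2 - 1/2)*(-sqrt(5)/2 - 1/2), {r^3, r^7}: (-sqrt(5)/2 - 1/2)*(1/2 + sqrt(5)/2), {r^4, r^6}: (-1/2 + sqrt(5)/2)*(-1/2 + sqrt(5)/2), {s, sr^2, ...}: (0)*(0), {sr, sr^3, ...}: (0)*(0)
so (chi_6 * chi_7) takes values
  {e} -> 4, {r^5} -> -4, {r^1, r^9} -> -3/2 + sqrt(5)/2, {r^2, r^8} -> sqrt(5)/2 + 3/2, {r^3, r^7} -> -3/2 - sqrt(5)/2, {r^4, r^6} -> 3/2 - sqrt(5)/2, {s, sr^2, ...} -> 0, {sr, sr^3, ...} -> 0.
Now take the inner product of this character with each irreducible chi from the table, <chi_6*chi_7, chi> = (1/20) sum_C |C| (chi_6*chi_7)(C) conj(chi(C)):
  <chi_6*chi_7, chi_1> = (1/20)[1*(4)*conj(1) + 1*(-4)*conj(1) + 2*(-3/2 + sqrt(5)/2)*conj(1) + 2*(sqrt(5)/2 + 3/2)*conj(1) + 2*(-3/2 - sqrt(5)/2)*conj(1) + 2*(3/2 - sqrt(5)/2)*conj(1) + 5*(0)*conj(1) + 5*(0)*conj(1)]
      = (1/20)[(4) + (-4) + (-3 + sqrt(5)) + (sqrt(5) + 3) + (-3 - sqrt(5)) + (3 - sqrt(5)) + (0) + (0)] = 0/20 = 0
  <chi_6*chi_7, chi_2> = (1/20)[1*(4)*conj(1) + 1*(-4)*conj(1) + 2*(-3/2 + sqrt(5)/2)*conj(1) + 2*(sqrt(5)/2 + 3/2)*conj(1) + 2*(-3/2 - sqrt(5)/2)*conj(1) + 2*(3/2 - sqrt(5)/2)*conj(1) + 5*(0)*conj(-1) + 5*(0)*conj(-1)]
      = (1/20)[(4) + (-4) + (-3 + sqrt(5)) + (sqrt(5) + 3) + (-3 - sqrt(5)) + (3 - sqrt(5)) + (0) + (0)] = 0/20 = 0
  <chi_6*chi_7, chi_3> = (1/20)[1*(4)*conj(1) + 1*(-4)*conj(-1) + 2*(-3/2 + sqrt(5)/2)*conj(-1) + 2*(sqrt(5)/2 + 3/2)*conj(1) + 2*(-3/2 - sqrt(5)/2)*conj(-1) + 2*(3/2 - sqrt(5)/2)*conj(1) + 5*(0)*conj(1) + 5*(0)*conj(-1)]
      = (1/20)[(4) + (4) + (3 - sqrt(5)) + (sqrt(5) + 3) + (sqrt(5) + 3) + (3 - sqrt(5)) + (0) + (0)] = 20/20 = 1
  <chi_6*chi_7, chi_4> = (1/20)[1*(4)*conj(1) + 1*(-4)*conj(-1) + 2*(-3/2 + sqrt(5)/2)*conj(-1) + 2*(sqrt(5)/2 + 3/2)*conj(1) + 2*(-3/2 - sqrt(5)/2)*conj(-1) + 2*(3/2 - sqrt(5)/2)*conj(1) + 5*(0)*conj(-1) + 5*(0)*conj(1)]
      = (1/20)[(4) + (4) + (3 - sqrt(5)) + (sqrt(5) + 3) + (sqrt(5) + 3) + (3 - sqrt(5)) + (0) + (0)] = 20/20 = 1
  <chi_6*chi_7, chi_5> = (1/20)[1*(4)*conj(2) + 1*(-4)*conj(-2) + 2*(-3/2 + sqrt(5)/2)*conj(1/2 + sqrt(5)/2) + 2*(sqrt(5)/2 + 3/2)*conj(-1/2 + sqrt(5)/2) + 2*(-3/2 - sqrt(5)/2)*conj(1/2 - sqrt(5)/2) + 2*(3/2 - sqrt(5)/2)*conj(-sqrt(5)/2 - 1/2) + 5*(0)*conj(0) + 5*(0)*conj(0)]
      = (1/20)[(8) + (8) + (1 - sqrt(5)) + (1 + sqrt(5)) + (1 + sqrt(5)) + (1 - sqrt(5)) + (0) + (0)] = 20/20 = 1
  <chi_6*chi_7, chi_6> = (1/20)[1*(4)*conj(2) + 1*(-4)*conj(2) + 2*(-3/2 + sqrt(5)/2)*conj(-1/2 + sqrt(5)/2) + 2*(sqrt(5)/2 + 3/2)*conj(-sqrt(5)/2 - 1/2) + 2*(-3/2 - sqrt(5)/2)*conj(-sqrt(5)/2 - 1/2) + 2*(3/2 - sqrt(5)/2)*conj(-1/2 + sqrt(5)/2) + 5*(0)*conj(0) + 5*(0)*conj(0)]
      = (1/20)[(8) + (-8) + (4 - 2*sqrt(5)) + (-2*sqrt(5) - 4) + (4 + 2*sqrt(5)) + (-4 + 2*sqrt(5)) + (0) + (0)] = 0/20 = 0
  <chi_6*chi_7, chi_7> = (1/20)[1*(4)*conj(2) + 1*(-4)*conj(-2) + 2*(-3/2 + sqrt(5)/2)*conj(1/2 - sqrt(5)/2) + 2*(sqrt(5)/2 + 3/2)*conj(-sqrt(5)/2 - 1/2) + 2*(-3/2 - sqrt(5)/2)*conj(1/2 + sqrt(5)/2) + 2*(3/2 - sqrt(5)/2)*conj(-1/2 + sqrt(5)/2) + 5*(0)*conj(0) + 5*(0)*conj(0)]
      = (1/20)[(8) + (8) + (-4 + 2*sqrt(5)) + (-2*sqrt(5) - 4) + (-2*sqrt(5) - 4) + (-4 + 2*sqrt(5)) + (0) + (0)] = 0/20 = 0
  <chi_6*chi_7, chi_8> = (1/20)[1*(4)*conj(2) + 1*(-4)*conj(2) + 2*(-3/2 + sqrt(5)/2)*conj(-sqrt(5)/2 - 1/2) + 2*(sqrt(5)/2 + 3/2)*conj(-1/2 + sqrt(5)/2) + 2*(-3/2 - sqrt(5)/2)*conj(-1/2 + sqrt(5)/2) + 2*(3/2 - sqrt(5)/2)*conj(-sqrt(5)/2 - 1/2) + 5*(0)*conj(0) + 5*(0)*conj(0)]
      = (1/20)[(8) + (-8) + (-1 + sqrt(5)) + (1 + sqrt(5)) + (-sqrt(5) - 1) + (1 - sqrt(5)) + (0) + (0)] = 0/20 = 0
Hence the multiplicities are chi_3: 1, chi_4: 1, chi_5: 1. Dimension check: dim(chi_6)*dim(chi_7) = 2*2 = 4 and sum (mult * dim) = 1*1 + 1*1 + 1*2 = 4.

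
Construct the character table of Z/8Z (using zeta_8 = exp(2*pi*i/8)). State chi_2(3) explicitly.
Character table of Z/8Z (irreps indexed chi_0,...,chi_7 with chi_k(m) = zeta_8^(k*m), zeta_8 = exp(2*pi*i/8)):
  irrep \ class  {0} (size 1)  {1} (size 1)    {2} (size 1)  {3} (size 1)    {4} (size 1)  {5} (size 1)    {6} (size 1)  {7} (size 1)  
  chi_0          1             1               1             1               1             1               1             1             
  chi_1          1             exp(I*pi/4)     I             exp(3*I*pi/4)   -1            exp(-3*I*pi/4)  -I            exp(-I*pi/4)  
  chi_2          1             I               -1            -I              1             I               -1            -I            
  chi_3          1             exp(3*I*pi/4)   -I            exp(I*pi/4)     -1            exp(-I*pi/4)    I             exp(-3*I*pi/4)
  chi_4          1             -1              1             -1              1             -1              1             -1            
  chi_5          1             exp(-3*I*pi/4)  I             exp(-I*pi/4)    -1            exp(I*pi/4)     -I            exp(3*I*pi/4) 
  chi_6          1             -I              -1            I               1             -I              -1            I             
  chi_7          1             exp(-I*pi/4)    -I            exp(-3*I*pi/4)  -1            exp(3*I*pi/4)   I             exp(I*pi/4)   

Spot check: chi_2(3) = zeta_8^(2*3) = zeta_8^6 = -I.

Justification: Z/8Z is abelian, so all 8 irreducible complex representations are 1-dimensional. They are given by chi_k(m) = zeta_8^(k*m) for k = 0,...,7. Row orthogonality: sum_m chi_k(m) conj(chi_l(m)) = 8 * [k = l].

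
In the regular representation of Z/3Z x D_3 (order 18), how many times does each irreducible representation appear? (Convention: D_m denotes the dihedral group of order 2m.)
Each irreducible V_i of dimension d_i appears with multiplicity d_i, i.e. rho_reg = (direct sum over all irreducibles V_i) d_i V_i. The irreducible dimensions for Z/3Z x D_3 are 1, 1, 1, 1, 1, 1, 2, 2, 2: 6 irreducibles of dimension 1, each with multiplicity 1; 3 irreducibles of dimension 2, each with multiplicity 2. Total dimension 6*1*1 + 3*2*2 = 18 = |G|.

Why: General theorem: in the regular representation of a finite group G, each irreducible appears with multiplicity equal to its dimension. Check: dim(rho_reg) = sum d_i^2 = 1 + 1 + 1 + 1 + 1 + 1 + 4 + 4 + 4 = 18 = |G|.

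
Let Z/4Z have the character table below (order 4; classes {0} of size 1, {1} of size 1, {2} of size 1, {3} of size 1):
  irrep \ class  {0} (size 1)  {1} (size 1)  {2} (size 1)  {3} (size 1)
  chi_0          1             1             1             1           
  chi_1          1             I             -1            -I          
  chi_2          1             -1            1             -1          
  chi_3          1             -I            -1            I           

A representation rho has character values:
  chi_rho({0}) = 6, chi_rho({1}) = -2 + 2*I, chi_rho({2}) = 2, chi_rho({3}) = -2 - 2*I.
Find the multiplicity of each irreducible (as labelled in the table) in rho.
Multiplicities: chi_0: 1, chi_1: 2, chi_2: 3, chi_3: 0.

Details: Use <chi_rho, chi> = (1/|G|) sum_C |C| * chi_rho(C) * conj(chi(C)) with |G| = 4 for each irreducible chi in the table:
  <chi_rho, chi_0> = (1/4)[1*(6)*conj(1) + 1*(-2 + 2*I)*conj(1) + 1*(2)*conj(1) + 1*(-2 - 2*I)*conj(1)]
      = (1/4)[(6) + (-2 + 2*I) + (2) + (-2 - 2*I)] = 4/4 = 1
  <chi_rho, chi_1> = (1/4)[1*(6)*conj(1) + 1*(-2 + 2*I)*conj(I) + 1*(2)*conj(-1) + 1*(-2 - 2*I)*conj(-I)]
      = (1/4)[(6) + (2 + 2*I) + (-2) + (2 - 2*I)] = 8/4 = 2
  <chi_rho, chi_2> = (1/4)[1*(6)*conj(1) + 1*(-2 + 2*I)*conj(-1) + 1*(2)*conj(1) + 1*(-2 - 2*I)*conj(-1)]
      = (1/4)[(6) + (2 - 2*I) + (2) + (2 + 2*I)] = 12/4 = 3
  <chi_rho, chi_3> = (1/4)[1*(6)*conj(1) + 1*(-2 + 2*I)*conj(-I) + 1*(2)*conj(-1) + 1*(-2 - 2*I)*conj(I)]
      = (1/4)[(6) + (-2 - 2*I) + (-2) + (-2 + 2*I)] = 0/4 = 0
(Exp terms are combined using exp(i*s)*conj(exp(i*t)) = exp(i*(s-t)), and sums of them are collapsed using the identity that for every m > 1 the m distinct m-th roots of unity sum to 0, e.g. 1 + exp(2*I*pi/3) + exp(-2*I*pi/3) = 0.)
Dimension check: dim(rho) = sum (mult * dim) = 1*1 + 2*1 + 3*1 + 0*1 = 6 = chi_rho(e) = 6.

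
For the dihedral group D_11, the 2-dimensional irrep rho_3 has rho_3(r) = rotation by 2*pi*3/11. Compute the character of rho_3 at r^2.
chi_{rho_3}(r^2) = 2*cos(2*pi*3*2/11) = -2*cos(pi/11)

Solution. rho_3(r^2) is rotation by angle 2*pi*3*2/11, whose trace is 2*cos(2*pi*3*2/11) = -2*cos(pi/11).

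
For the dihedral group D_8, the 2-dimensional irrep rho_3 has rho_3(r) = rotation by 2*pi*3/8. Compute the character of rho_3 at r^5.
chi_{rho_3}(r^5) = 2*cos(2*pi*3*5/8) = sqrt(2)

rho_3(r^5) is rotation by angle 2*pi*3*5/8, whose trace is 2*cos(2*pi*3*5/8) = sqrt(2).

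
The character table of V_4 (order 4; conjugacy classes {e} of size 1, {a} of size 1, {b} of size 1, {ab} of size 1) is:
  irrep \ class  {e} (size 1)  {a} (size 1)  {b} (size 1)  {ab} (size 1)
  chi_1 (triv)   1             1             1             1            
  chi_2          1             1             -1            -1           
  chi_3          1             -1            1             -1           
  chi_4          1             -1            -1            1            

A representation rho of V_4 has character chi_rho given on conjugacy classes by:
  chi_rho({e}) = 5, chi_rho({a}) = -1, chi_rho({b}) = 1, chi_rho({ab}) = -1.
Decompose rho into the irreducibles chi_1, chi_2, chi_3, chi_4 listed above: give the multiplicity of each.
Multiplicities: chi_1: 1, chi_2: 1, chi_3: 2, chi_4: 1.

Proof sketch: Use <chi_rho, chi> = (1/|G|) sum_C |C| * chi_rho(C) * conj(chi(C)) with |G| = 4 for each irreducible chi in the table:
  <chi_rho, chi_1> = (1/4)[1*(5)*conj(1) + 1*(-1)*conj(1) + 1*(1)*conj(1) + 1*(-1)*conj(1)]
      = (1/4)[(5) + (-1) + (1) + (-1)] = 4/4 = 1
  <chi_rho, chi_2> = (1/4)[1*(5)*conj(1) + 1*(-1)*conj(1) + 1*(1)*conj(-1) + 1*(-1)*conj(-1)]
      = (1/4)[(5) + (-1) + (-1) + (1)] = 4/4 = 1
  <chi_rho, chi_3> = (1/4)[1*(5)*conj(1) + 1*(-1)*conj(-1) + 1*(1)*conj(1) + 1*(-1)*conj(-1)]
      = (1/4)[(5) + (1) + (1) + (1)] = 8/4 = 2
  <chi_rho, chi_4> = (1/4)[1*(5)*conj(1) + 1*(-1)*conj(-1) + 1*(1)*conj(-1) + 1*(-1)*conj(1)]
      = (1/4)[(5) + (1) + (-1) + (-1)] = 4/4 = 1
Dimension check: dim(rho) = sum (mult * dim) = 1*1 + 1*1 + 2*1 + 1*1 = 5 = chi_rho(e) = 5.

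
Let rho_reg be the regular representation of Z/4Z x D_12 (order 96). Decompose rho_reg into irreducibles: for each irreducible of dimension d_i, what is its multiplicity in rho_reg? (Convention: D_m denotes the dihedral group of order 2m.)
Each irreducible V_i of dimension d_i appears with multiplicity d_i, i.e. rho_reg = (direct sum over all irreducibles V_i) d_i V_i. The irreducible dimensions for Z/4Z x D_12 are 1, 1, 1, 1, 1, 1, 1, 1, 1, 1, 1, 1, 1, 1, 1, 1, 2, 2, 2, 2, 2, 2, 2, 2, 2, 2, 2, 2, 2, 2, 2, 2, 2, 2, 2, 2: 16 irreducibles of dimension 1, each with multiplicity 1; 20 irreducibles of dimension 2, each with multiplicity 2. Total dimension 16*1*1 + 20*2*2 = 96 = |G|.

Why: General theorem: in the regular representation of a finite group G, each irreducible appears with multiplicity equal to its dimension. Check: dim(rho_reg) = sum d_i^2 = 1 + 1 + 1 + 1 + 1 + 1 + 1 + 1 + 1 + 1 + 1 + 1 + 1 + 1 + 1 + 1 + 4 + 4 + 4 + 4 + 4 + 4 + 4 + 4 + 4 + 4 + 4 + 4 + 4 + 4 + 4 + 4 + 4 + 4 + 4 + 4 = 96 = |G|.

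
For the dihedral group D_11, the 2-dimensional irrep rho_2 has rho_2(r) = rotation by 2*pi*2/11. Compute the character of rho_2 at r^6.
chi_{rho_2}(r^6) = 2*cos(2*pi*2*6/11) = 2*cos(24*pi/11)

Details: rho_2(r^6) is rotation by angle 2*pi*2*6/11, whose trace is 2*cos(2*pi*2*6/11) = 2*cos(24*pi/11).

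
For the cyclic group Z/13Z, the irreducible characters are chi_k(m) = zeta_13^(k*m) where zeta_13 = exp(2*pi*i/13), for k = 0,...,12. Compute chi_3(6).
chi_3(6) = zeta_13^18 = exp(10*I*pi/13)

chi_3(6) = zeta_13^(3*6) = zeta_13^18. Since zeta_13^13 = 1, this equals zeta_13^5 = exp(2*pi*i*5/13) = exp(10*I*pi/13).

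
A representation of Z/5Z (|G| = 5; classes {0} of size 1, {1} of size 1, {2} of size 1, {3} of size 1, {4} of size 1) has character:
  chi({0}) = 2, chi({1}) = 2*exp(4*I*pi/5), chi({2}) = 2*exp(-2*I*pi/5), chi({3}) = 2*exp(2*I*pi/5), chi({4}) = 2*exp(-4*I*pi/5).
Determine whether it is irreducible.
Not irreducible (reducible): <chi, chi> = 4 > 1.

Argument: <chi, chi> = (1/|G|) sum_C |C| * |chi(C)|^2 = (1/5)[1*|2|^2 + 1*|2*exp(4*I*pi/5)|^2 + 1*|2*exp(-2*I*pi/5)|^2 + 1*|2*exp(2*I*pi/5)|^2 + 1*|2*exp(-4*I*pi/5)|^2]
  = (1/5)[(4) + (4) + (4) + (4) + (4)] = 20/5 = 4.
(Exp terms are combined using exp(i*s)*conj(exp(i*t)) = exp(i*(s-t)), and sums of them are collapsed using the identity that for every m > 1 the m distinct m-th roots of unity sum to 0, e.g. 1 + exp(2*I*pi/3) + exp(-2*I*pi/3) = 0.)
A character is irreducible iff <chi, chi> = 1, so this representation is reducible.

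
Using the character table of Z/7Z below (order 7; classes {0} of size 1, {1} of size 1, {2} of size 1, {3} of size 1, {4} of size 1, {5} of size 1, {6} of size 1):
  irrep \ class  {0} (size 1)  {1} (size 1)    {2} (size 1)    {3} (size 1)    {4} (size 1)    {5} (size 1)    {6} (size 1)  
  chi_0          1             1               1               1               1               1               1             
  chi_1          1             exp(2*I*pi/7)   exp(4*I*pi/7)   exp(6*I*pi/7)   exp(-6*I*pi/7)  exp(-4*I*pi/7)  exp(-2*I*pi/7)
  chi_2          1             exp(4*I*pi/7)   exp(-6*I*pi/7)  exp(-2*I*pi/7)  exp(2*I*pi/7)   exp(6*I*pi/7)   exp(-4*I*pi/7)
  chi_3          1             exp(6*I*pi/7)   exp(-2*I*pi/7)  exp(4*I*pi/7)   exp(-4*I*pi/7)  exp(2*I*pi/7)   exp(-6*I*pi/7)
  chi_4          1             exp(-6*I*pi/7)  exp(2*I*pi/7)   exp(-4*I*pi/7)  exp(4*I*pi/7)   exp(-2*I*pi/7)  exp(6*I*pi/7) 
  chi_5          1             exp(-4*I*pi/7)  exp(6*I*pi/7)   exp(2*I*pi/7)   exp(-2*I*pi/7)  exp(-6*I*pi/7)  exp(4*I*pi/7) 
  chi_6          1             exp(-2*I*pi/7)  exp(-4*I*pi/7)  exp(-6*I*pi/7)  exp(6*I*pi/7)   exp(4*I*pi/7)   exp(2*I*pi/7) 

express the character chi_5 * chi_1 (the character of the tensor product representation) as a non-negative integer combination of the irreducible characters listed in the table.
chi_5 tensor chi_1 = chi_6 (all other irreducibles have multiplicity 0).

Solution. The character of a tensor product is the pointwise product (chi_5 * chi_1)(C) = chi_5(C) * chi_1(C):
  {0}: (1)*(1), {1}: (exp(-4*I*pi/7))*(exp(2*I*pi/7)), {2}: (exp(6*I*pi/7))*(exp(4*I*pi/7)), {3}: (exp(2*I*pi/7))*(exp(6*I*pi/7)), {4}: (exp(-2*I*pi/7))*(exp(-6*I*pi/7)), {5}: (exp(-6*I*pi/7))*(exp(-4*I*pi/7)), {6}: (exp(4*I*pi/7))*(exp(-2*I*pi/7))
so (chi_5 * chi_1) takes values
  {0} -> 1, {1} -> exp(-2*I*pi/7), {2} -> exp(-4*I*pi/7), {3} -> exp(-6*I*pi/7), {4} -> exp(6*I*pi/7), {5} -> exp(4*I*pi/7), {6} -> exp(2*I*pi/7).
Now take the inner product of this character with each irreducible chi from the table, <chi_5*chi_1, chi> = (1/7) sum_C |C| (chi_5*chi_1)(C) conj(chi(C)):
  <chi_5*chi_1, chi_0> = (1/7)[1*(1)*conj(1) + 1*(exp(-2*I*pi/7))*conj(1) + 1*(exp(-4*I*pi/7))*conj(1) + 1*(exp(-6*I*pi/7))*conj(1) + 1*(exp(6*I*pi/7))*conj(1) + 1*(exp(4*I*pi/7))*conj(1) + 1*(exp(2*I*pi/7))*conj(1)]
      = (1/7)[(1) + (exp(-2*I*pi/7)) + (exp(-4*I*pi/7)) + (exp(-6*I*pi/7)) + (exp(6*I*pi/7)) + (exp(4*I*pi/7)) + (exp(2*I*pi/7))] = 0/7 = 0
  <chi_5*chi_1, chi_1> = (1/7)[1*(1)*conj(1) + 1*(exp(-2*I*pi/7))*conj(exp(2*I*pi/7)) + 1*(exp(-4*I*pi/7))*conj(exp(4*I*pi/7)) + 1*(exp(-6*I*pi/7))*conj(exp(6*I*pi/7)) + 1*(exp(6*I*pi/7))*conj(exp(-6*I*pi/7)) + 1*(exp(4*I*pi/7))*conj(exp(-4*I*pi/7)) + 1*(exp(2*I*pi/7))*conj(exp(-2*I*pi/7))]
      = (1/7)[(1) + (exp(-4*I*pi/7)) + (exp(6*I*pi/7)) + (exp(2*I*pi/7)) + (exp(-2*I*pi/7)) + (exp(-6*I*pi/7)) + (exp(4*I*pi/7))] = 0/7 = 0
  <chi_5*chi_1, chi_2> = (1/7)[1*(1)*conj(1) + 1*(exp(-2*I*pi/7))*conj(exp(4*I*pi/7)) + 1*(exp(-4*I*pi/7))*conj(exp(-6*I*pi/7)) + 1*(exp(-6*I*pi/7))*conj(exp(-2*I*pi/7)) + 1*(exp(6*I*pi/7))*conj(exp(2*I*pi/7)) + 1*(exp(4*I*pi/7))*conj(exp(6*I*pi/7)) + 1*(exp(2*I*pi/7))*conj(exp(-4*I*pi/7))]
      = (1/7)[(1) + (exp(-6*I*pi/7)) + (exp(2*I*pi/7)) + (exp(-4*I*pi/7)) + (exp(4*I*pi/7)) + (exp(-2*I*pi/7)) + (exp(6*I*pi/7))] = 0/7 = 0
  <chi_5*chi_1, chi_3> = (1/7)[1*(1)*conj(1) + 1*(exp(-2*I*pi/7))*conj(exp(6*I*pi/7)) + 1*(exp(-4*I*pi/7))*conj(exp(-2*I*pi/7)) + 1*(exp(-6*I*pi/7))*conj(exp(4*I*pi/7)) + 1*(exp(6*I*pi/7))*conj(exp(-4*I*pi/7)) + 1*(exp(4*I*pi/7))*conj(exp(2*I*pi/7)) + 1*(exp(2*I*pi/7))*conj(exp(-6*I*pi/7))]
      = (1/7)[(1) + (exp(6*I*pi/7)) + (exp(-2*I*pi/7)) + (exp(4*I*pi/7)) + (exp(-4*I*pi/7)) + (exp(2*I*pi/7)) + (exp(-6*I*pi/7))] = 0/7 = 0
  <chi_5*chi_1, chi_4> = (1/7)[1*(1)*conj(1) + 1*(exp(-2*I*pi/7))*conj(exp(-6*I*pi/7)) + 1*(exp(-4*I*pi/7))*conj(exp(2*I*pi/7)) + 1*(exp(-6*I*pi/7))*conj(exp(-4*I*pi/7)) + 1*(exp(6*I*pi/7))*conj(exp(4*I*pi/7)) + 1*(exp(4*I*pi/7))*conj(exp(-2*I*pi/7)) + 1*(exp(2*I*pi/7))*conj(exp(6*I*pi/7))]
      = (1/7)[(1) + (exp(4*I*pi/7)) + (exp(-6*I*pi/7)) + (exp(-2*I*pi/7)) + (exp(2*I*pi/7)) + (exp(6*I*pi/7)) + (exp(-4*I*pi/7))] = 0/7 = 0
  <chi_5*chi_1, chi_5> = (1/7)[1*(1)*conj(1) + 1*(exp(-2*I*pi/7))*conj(exp(-4*I*pi/7)) + 1*(exp(-4*I*pi/7))*conj(exp(6*I*pi/7)) + 1*(exp(-6*I*pi/7))*conj(exp(2*I*pi/7)) + 1*(exp(6*I*pi/7))*conj(exp(-2*I*pi/7)) + 1*(exp(4*I*pi/7))*conj(exp(-6*I*pi/7)) + 1*(exp(2*I*pi/7))*conj(exp(4*I*pi/7))]
      = (1/7)[(1) + (exp(2*I*pi/7)) + (exp(4*I*pi/7)) + (exp(6*I*pi/7)) + (exp(-6*I*pi/7)) + (exp(-4*I*pi/7)) + (exp(-2*I*pi/7))] = 0/7 = 0
  <chi_5*chi_1, chi_6> = (1/7)[1*(1)*conj(1) + 1*(exp(-2*I*pi/7))*conj(exp(-2*I*pi/7)) + 1*(exp(-4*I*pi/7))*conj(exp(-4*I*pi/7)) + 1*(exp(-6*I*pi/7))*conj(exp(-6*I*pi/7)) + 1*(exp(6*I*pi/7))*conj(exp(6*I*pi/7)) + 1*(exp(4*I*pi/7))*conj(exp(4*I*pi/7)) + 1*(exp(2*I*pi/7))*conj(exp(2*I*pi/7))]
      = (1/7)[(1) + (1) + (1) + (1) + (1) + (1) + (1)] = 7/7 = 1
(Exp terms are combined using exp(i*s)*conj(exp(i*t)) = exp(i*(s-t)), and sums of them are collapsed using the identity that for every m > 1 the m distinct m-th roots of unity sum to 0, e.g. 1 + exp(2*I*pi/3) + exp(-2*I*pi/3) = 0.)
Hence the multiplicities are chi_6: 1. Dimension check: dim(chi_5)*dim(chi_1) = 1*1 = 1 and sum (mult * dim) = 1*1 = 1.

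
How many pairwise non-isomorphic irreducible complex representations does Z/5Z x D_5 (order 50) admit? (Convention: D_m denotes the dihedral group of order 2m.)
20

Argument: The number of irreducible complex representations of a finite group equals its number of conjugacy classes. For a direct product, #classes(G x H) = #classes(G) * #classes(H). Z/5Z has 5 classes (abelian), D_5 has 4 classes, so 5 * 4 = 20, so Z/5Z x D_5 (order 50) has exactly 20 irreducible complex representations.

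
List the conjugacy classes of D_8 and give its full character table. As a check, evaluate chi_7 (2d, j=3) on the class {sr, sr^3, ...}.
Conjugacy classes: {e} of size 1, {r^4} of size 1, {r^1, r^7} of size 2, {r^2, r^6} of size 2, {r^3, r^5} of size 2, {s, sr^2, ...} of size 4, {sr, sr^3, ...} of size 4.
Character table:
  irrep \ class              {e} (size 1)  {r^4} (size 1)  {r^1, r^7} (size 2)  {r^2, r^6} (size 2)  {r^3, r^5} (size 2)  {s, sr^2, ...} (size 4)  {sr, sr^3, ...} (size 4)
  chi_1 (triv)               1             1               1                    1                    1                    1                        1                       
  chi_2 (sign: r->1, s->-1)  1             1               1                    1                    1                    -1                       -1                      
  chi_3 (r->-1, s->1)        1             1               -1                   1                    -1                   1                        -1                      
  chi_4 (r->-1, s->-1)       1             1               -1                   1                    -1                   -1                       1                       
  chi_5 (2d, j=1)            2             -2              sqrt(2)              0                    -sqrt(2)             0                        0                       
  chi_6 (2d, j=2)            2             2               0                    -2                   0                    0                        0                       
  chi_7 (2d, j=3)            2             -2              -sqrt(2)             0                    sqrt(2)              0                        0                       

Spot check: chi_7 (2d, j=3) on {sr, sr^3, ...} = 0.

Working: D_8 has order 2*8 = 16 with 7 conjugacy classes, hence 7 irreducibles. Sum of squared dims 1 + 1 + 1 + 1 + 4 + 4 + 4 = 16 = |G|. Linear characters come from the abelianisation; the 2-dimensional irreps have character r^k -> 2*cos(2*pi*j*k/8), reflections -> 0.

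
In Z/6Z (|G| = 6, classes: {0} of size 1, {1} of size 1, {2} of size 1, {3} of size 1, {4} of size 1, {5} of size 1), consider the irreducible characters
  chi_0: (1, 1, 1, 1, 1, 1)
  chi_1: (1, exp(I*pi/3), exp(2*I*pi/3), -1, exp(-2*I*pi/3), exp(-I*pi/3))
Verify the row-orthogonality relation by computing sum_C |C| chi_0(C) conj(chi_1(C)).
Sum = 0; so <chi_0, chi_1> = 0 (distinct irreducibles are orthogonal).

Explanation: Compute term by term over conjugacy classes (|C| * chi_0(C) * conj(chi_1(C))):
  1*(1)*conj(1) + 1*(1)*conj(exp(I*pi/3)) + 1*(1)*conj(exp(2*I*pi/3)) + 1*(1)*conj(-1) + 1*(1)*conj(exp(-2*I*pi/3)) + 1*(1)*conj(exp(-I*pi/3))
  = (1) + (exp(-I*pi/3)) + (exp(-2*I*pi/3)) + (-1) + (exp(2*I*pi/3)) + (exp(I*pi/3))
  = 0.
(Exp terms are combined using exp(i*s)*conj(exp(i*t)) = exp(i*(s-t)), and sums of them are collapsed using the identity that for every m > 1 the m distinct m-th roots of unity sum to 0, e.g. 1 + exp(2*I*pi/3) + exp(-2*I*pi/3) = 0.)
Dividing by |G| = 6 gives 0/6 = 0, matching the row-orthogonality relation <chi_0, chi_1> = [chi_0 = chi_1].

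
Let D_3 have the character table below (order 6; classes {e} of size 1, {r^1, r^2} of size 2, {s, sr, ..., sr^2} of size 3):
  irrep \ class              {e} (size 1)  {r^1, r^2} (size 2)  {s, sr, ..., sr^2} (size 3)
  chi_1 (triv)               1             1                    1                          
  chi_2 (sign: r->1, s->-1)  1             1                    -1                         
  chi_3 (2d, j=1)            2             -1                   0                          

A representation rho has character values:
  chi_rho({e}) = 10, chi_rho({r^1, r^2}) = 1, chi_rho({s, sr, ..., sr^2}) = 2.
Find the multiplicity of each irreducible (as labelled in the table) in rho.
Multiplicities: chi_1: 3, chi_2: 1, chi_3: 3.

Explanation: Use <chi_rho, chi> = (1/|G|) sum_C |C| * chi_rho(C) * conj(chi(C)) with |G| = 6 for each irreducible chi in the table:
  <chi_rho, chi_1> = (1/6)[1*(10)*conj(1) + 2*(1)*conj(1) + 3*(2)*conj(1)]
      = (1/6)[(10) + (2) + (6)] = 18/6 = 3
  <chi_rho, chi_2> = (1/6)[1*(10)*conj(1) + 2*(1)*conj(1) + 3*(2)*conj(-1)]
      = (1/6)[(10) + (2) + (-6)] = 6/6 = 1
  <chi_rho, chi_3> = (1/6)[1*(10)*conj(2) + 2*(1)*conj(-1) + 3*(2)*conj(0)]
      = (1/6)[(20) + (-2) + (0)] = 18/6 = 3
Dimension check: dim(rho) = sum (mult * dim) = 3*1 + 1*1 + 3*2 = 10 = chi_rho(e) = 10.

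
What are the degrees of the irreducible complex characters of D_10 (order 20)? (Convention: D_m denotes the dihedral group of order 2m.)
Dimensions: 1, 1, 1, 1, 2, 2, 2, 2

Solution. There are 8 irreducibles (= number of conjugacy classes). Their dimensions d_i satisfy sum d_i^2 = |G| = 20: 1 + 1 + 1 + 1 + 4 + 4 + 4 + 4 = 20.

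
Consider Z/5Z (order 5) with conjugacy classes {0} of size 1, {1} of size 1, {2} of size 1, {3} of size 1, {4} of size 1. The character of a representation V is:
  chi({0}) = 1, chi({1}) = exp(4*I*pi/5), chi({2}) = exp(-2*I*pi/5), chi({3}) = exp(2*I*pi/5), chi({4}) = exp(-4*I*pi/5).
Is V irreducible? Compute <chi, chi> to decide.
Irreducible: <chi, chi> = 1.

Details: <chi, chi> = (1/|G|) sum_C |C| * |chi(C)|^2 = (1/5)[1*|1|^2 + 1*|exp(4*I*pi/5)|^2 + 1*|exp(-2*I*pi/5)|^2 + 1*|exp(2*I*pi/5)|^2 + 1*|exp(-4*I*pi/5)|^2]
  = (1/5)[(1) + (1) + (1) + (1) + (1)] = 5/5 = 1.
(Exp terms are combined using exp(i*s)*conj(exp(i*t)) = exp(i*(s-t)), and sums of them are collapsed using the identity that for every m > 1 the m distinct m-th roots of unity sum to 0, e.g. 1 + exp(2*I*pi/3) + exp(-2*I*pi/3) = 0.)
A character is irreducible iff <chi, chi> = 1, so this representation is irreducible.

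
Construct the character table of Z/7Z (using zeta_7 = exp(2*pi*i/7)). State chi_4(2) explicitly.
Character table of Z/7Z (irreps indexed chi_0,...,chi_6 with chi_k(m) = zeta_7^(k*m), zeta_7 = exp(2*pi*i/7)):
  irrep \ class  {0} (size 1)  {1} (size 1)    {2} (size 1)    {3} (size 1)    {4} (size 1)    {5} (size 1)    {6} (size 1)  
  chi_0          1             1               1               1               1               1               1             
  chi_1          1             exp(2*I*pi/7)   exp(4*I*pi/7)   exp(6*I*pi/7)   exp(-6*I*pi/7)  exp(-4*I*pi/7)  exp(-2*I*pi/7)
  chi_2          1             exp(4*I*pi/7)   exp(-6*I*pi/7)  exp(-2*I*pi/7)  exp(2*I*pi/7)   exp(6*I*pi/7)   exp(-4*I*pi/7)
  chi_3          1             exp(6*I*pi/7)   exp(-2*I*pi/7)  exp(4*I*pi/7)   exp(-4*I*pi/7)  exp(2*I*pi/7)   exp(-6*I*pi/7)
  chi_4          1             exp(-6*I*pi/7)  exp(2*I*pi/7)   exp(-4*I*pi/7)  exp(4*I*pi/7)   exp(-2*I*pi/7)  exp(6*I*pi/7) 
  chi_5          1             exp(-4*I*pi/7)  exp(6*I*pi/7)   exp(2*I*pi/7)   exp(-2*I*pi/7)  exp(-6*I*pi/7)  exp(4*I*pi/7) 
  chi_6          1             exp(-2*I*pi/7)  exp(-4*I*pi/7)  exp(-6*I*pi/7)  exp(6*I*pi/7)   exp(4*I*pi/7)   exp(2*I*pi/7) 

Spot check: chi_4(2) = zeta_7^(4*2) = zeta_7^8 = exp(2*I*pi/7).

Argument: Z/7Z is abelian, so all 7 irreducible complex representations are 1-dimensional. They are given by chi_k(m) = zeta_7^(k*m) for k = 0,...,6. Row orthogonality: sum_m chi_k(m) conj(chi_l(m)) = 7 * [k = l].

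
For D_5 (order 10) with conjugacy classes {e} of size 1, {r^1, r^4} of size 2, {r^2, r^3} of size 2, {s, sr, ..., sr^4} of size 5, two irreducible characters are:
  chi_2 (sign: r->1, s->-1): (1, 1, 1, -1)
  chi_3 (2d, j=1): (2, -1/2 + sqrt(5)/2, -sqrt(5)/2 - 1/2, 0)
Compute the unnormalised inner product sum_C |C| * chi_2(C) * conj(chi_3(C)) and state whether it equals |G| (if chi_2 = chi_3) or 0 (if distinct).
Sum = 0; so <chi_2, chi_3> = 0 (distinct irreducibles are orthogonal).

Solution. Compute term by term over conjugacy classes (|C| * chi_2(C) * conj(chi_3(C))):
  1*(1)*conj(2) + 2*(1)*conj(-1/2 + sqrt(5)/2) + 2*(1)*conj(-sqrt(5)/2 - 1/2) + 5*(-1)*conj(0)
  = (2) + (-1 + sqrt(5)) + (-sqrt(5) - 1) + (0)
  = 0.
Dividing by |G| = 10 gives 0/10 = 0, matching the row-orthogonality relation <chi_2, chi_3> = [chi_2 = chi_3].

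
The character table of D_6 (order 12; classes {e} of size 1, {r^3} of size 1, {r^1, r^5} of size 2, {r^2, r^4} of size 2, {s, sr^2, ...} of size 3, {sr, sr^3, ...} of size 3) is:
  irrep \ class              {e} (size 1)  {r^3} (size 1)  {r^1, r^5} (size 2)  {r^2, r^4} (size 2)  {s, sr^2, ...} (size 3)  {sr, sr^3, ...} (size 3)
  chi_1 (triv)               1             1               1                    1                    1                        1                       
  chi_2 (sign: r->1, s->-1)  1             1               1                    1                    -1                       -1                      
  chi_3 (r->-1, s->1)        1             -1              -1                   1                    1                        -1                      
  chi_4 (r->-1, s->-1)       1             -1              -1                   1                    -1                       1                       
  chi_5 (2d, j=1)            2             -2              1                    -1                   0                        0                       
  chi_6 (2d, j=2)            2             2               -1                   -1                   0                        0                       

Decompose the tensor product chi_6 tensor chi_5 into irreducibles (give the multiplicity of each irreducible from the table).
chi_6 tensor chi_5 = chi_3 + chi_4 + chi_5 (all other irreducibles have multiplicity 0).

Explanation: The character of a tensor product is the pointwise product (chi_6 * chi_5)(C) = chi_6(C) * chi_5(C):
  {e}: (2)*(2), {r^3}: (2)*(-2), {r^1, r^5}: (-1)*(1), {r^2, r^4}: (-1)*(-1), {s, sr^2, ...}: (0)*(0), {sr, sr^3, ...}: (0)*(0)
so (chi_6 * chi_5) takes values
  {e} -> 4, {r^3} -> -4, {r^1, r^5} -> -1, {r^2, r^4} -> 1, {s, sr^2, ...} -> 0, {sr, sr^3, ...} -> 0.
Now take the inner product of this character with each irreducible chi from the table, <chi_6*chi_5, chi> = (1/12) sum_C |C| (chi_6*chi_5)(C) conj(chi(C)):
  <chi_6*chi_5, chi_1> = (1/12)[1*(4)*conj(1) + 1*(-4)*conj(1) + 2*(-1)*conj(1) + 2*(1)*conj(1) + 3*(0)*conj(1) + 3*(0)*conj(1)]
      = (1/12)[(4) + (-4) + (-2) + (2) + (0) + (0)] = 0/12 = 0
  <chi_6*chi_5, chi_2> = (1/12)[1*(4)*conj(1) + 1*(-4)*conj(1) + 2*(-1)*conj(1) + 2*(1)*conj(1) + 3*(0)*conj(-1) + 3*(0)*conj(-1)]
      = (1/12)[(4) + (-4) + (-2) + (2) + (0) + (0)] = 0/12 = 0
  <chi_6*chi_5, chi_3> = (1/12)[1*(4)*conj(1) + 1*(-4)*conj(-1) + 2*(-1)*conj(-1) + 2*(1)*conj(1) + 3*(0)*conj(1) + 3*(0)*conj(-1)]
      = (1/12)[(4) + (4) + (2) + (2) + (0) + (0)] = 12/12 = 1
  <chi_6*chi_5, chi_4> = (1/12)[1*(4)*conj(1) + 1*(-4)*conj(-1) + 2*(-1)*conj(-1) + 2*(1)*conj(1) + 3*(0)*conj(-1) + 3*(0)*conj(1)]
      = (1/12)[(4) + (4) + (2) + (2) + (0) + (0)] = 12/12 = 1
  <chi_6*chi_5, chi_5> = (1/12)[1*(4)*conj(2) + 1*(-4)*conj(-2) + 2*(-1)*conj(1) + 2*(1)*conj(-1) + 3*(0)*conj(0) + 3*(0)*conj(0)]
      = (1/12)[(8) + (8) + (-2) + (-2) + (0) + (0)] = 12/12 = 1
  <chi_6*chi_5, chi_6> = (1/12)[1*(4)*conj(2) + 1*(-4)*conj(2) + 2*(-1)*conj(-1) + 2*(1)*conj(-1) + 3*(0)*conj(0) + 3*(0)*conj(0)]
      = (1/12)[(8) + (-8) + (2) + (-2) + (0) + (0)] = 0/12 = 0
Hence the multiplicities are chi_3: 1, chi_4: 1, chi_5: 1. Dimension check: dim(chi_6)*dim(chi_5) = 2*2 = 4 and sum (mult * dim) = 1*1 + 1*1 + 1*2 = 4.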